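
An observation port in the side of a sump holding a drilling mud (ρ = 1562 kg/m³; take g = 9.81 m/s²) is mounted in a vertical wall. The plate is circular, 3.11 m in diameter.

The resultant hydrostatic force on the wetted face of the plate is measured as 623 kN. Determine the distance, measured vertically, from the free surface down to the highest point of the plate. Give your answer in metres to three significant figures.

γ = ρg = 1562 × 9.81 / 1000 = 15.32322 kN/m³.
A = π(1.555)² = 7.59645 m².
From F = γ·h_c·A, the centroid depth is h_c = 623/(15.32322 × 7.59645) = 5.35214 m.
The centroid is at the centre, 1.555 m below the top of the plate, so the highest point sits at h_top = 5.35214 − 1.555 = 3.79714 m below the surface.

d_top ≈ 3.80 m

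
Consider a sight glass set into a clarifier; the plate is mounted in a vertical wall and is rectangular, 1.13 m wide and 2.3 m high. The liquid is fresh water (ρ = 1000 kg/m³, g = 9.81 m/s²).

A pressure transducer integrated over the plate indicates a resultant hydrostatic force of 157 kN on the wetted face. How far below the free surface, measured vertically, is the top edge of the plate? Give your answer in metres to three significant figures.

γ = ρg = 1000 × 9.81 = 9810 N/m³ = 9.81 kN/m³.
A = 1.13 × 2.3 = 2.599 m².
From F = γ·h_c·A, the centroid depth is h_c = 157/(9.81 × 2.599) = 6.15778 m.
The centroid lies 2.3/2 = 1.15 m below the top edge, so the top edge sits at h_top = 6.15778 − 1.15 = 5.00778 m below the surface.

d_top ≈ 5.01 m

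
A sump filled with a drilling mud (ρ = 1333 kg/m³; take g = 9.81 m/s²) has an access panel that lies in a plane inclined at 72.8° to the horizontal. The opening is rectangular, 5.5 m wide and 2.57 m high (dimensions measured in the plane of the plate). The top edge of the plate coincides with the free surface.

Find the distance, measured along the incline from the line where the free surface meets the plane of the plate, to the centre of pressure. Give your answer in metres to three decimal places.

γ = ρg = 1333 × 9.81 / 1000 = 13.07673 kN/m³.
Let θ = 72.8° be the plate's angle to the horizontal; measure y along the incline from where the plane meets the free surface. Vertical depth h = y·sinθ with sinθ = 0.955278.
The centroid lies 2.57/2 = 1.285 m below the top edge, so y_c = 1.285 m and h_c = 1.285 × 0.955278 = 1.22753 m.
A = 5.5 × 2.57 = 14.135 m².
Resultant F = γ·h_c·A = 13.07673 × 1.22753 × 14.135 = 226.896 kN.
I_c = b·h³/12 = 5.5 × 2.57³/12 = 7.78002 m⁴.
Centre of pressure: y_p = y_c + I_c/(y_c·A) = 1.285 + 7.78002/(1.285 × 14.135) = 1.285 + 0.428333 = 1.71333 m along the plane.

y_p = 1.713 m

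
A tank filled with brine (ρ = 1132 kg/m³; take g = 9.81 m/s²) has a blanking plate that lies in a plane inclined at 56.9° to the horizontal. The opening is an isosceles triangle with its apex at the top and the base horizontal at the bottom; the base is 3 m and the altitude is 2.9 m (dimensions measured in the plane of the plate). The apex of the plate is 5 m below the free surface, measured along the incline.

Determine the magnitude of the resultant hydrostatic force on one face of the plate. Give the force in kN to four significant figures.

F ≈ 280.6 kN

γ = ρg = 1132 × 9.81 / 1000 = 11.10492 kN/m³.
Let θ = 56.9° be the plate's angle to the horizontal; measure y along the incline from where the plane meets the free surface. Vertical depth h = y·sinθ with sinθ = 0.837719.
With the apex up, the centroid sits 2h/3 = 2 × 2.9/3 = 1.93333 m below the apex, so y_c = 5 + 1.93333 = 6.93333 m and h_c = 6.93333 × 0.837719 = 5.80818 m.
A = ½ × 3 × 2.9 = 4.35 m².
Resultant F = γ·h_c·A = 11.10492 × 5.80818 × 4.35 = 280.572 kN.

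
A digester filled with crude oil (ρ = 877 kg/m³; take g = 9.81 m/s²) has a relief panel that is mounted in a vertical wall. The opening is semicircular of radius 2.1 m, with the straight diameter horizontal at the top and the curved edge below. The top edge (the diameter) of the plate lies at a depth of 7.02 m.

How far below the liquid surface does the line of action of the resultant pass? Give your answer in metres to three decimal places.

γ = ρg = 877 × 9.81 / 1000 = 8.60337 kN/m³.
The centroid of a semicircle lies 4r/(3π) = 0.891268 m from the diameter, here below the top edge, so the centroid depth is h_c = 7.02 + 0.891268 = 7.91127 m.
A = πr²/2 = π × 2.1²/2 = 6.92721 m².
Resultant F = γ·h_c·A = 8.60337 × 7.91127 × 6.92721 = 471.491 kN.
I_c = (π/8 − 8/(9π))·r⁴ = 0.109757 × 2.1⁴ = 2.13457 m⁴.
Centre of pressure: y_p = y_c + I_c/(y_c·A) = 7.91127 + 2.13457/(7.91127 × 6.92721) = 7.91127 + 0.0389499 = 7.95022 m along the plane.

h_p = 7.950 m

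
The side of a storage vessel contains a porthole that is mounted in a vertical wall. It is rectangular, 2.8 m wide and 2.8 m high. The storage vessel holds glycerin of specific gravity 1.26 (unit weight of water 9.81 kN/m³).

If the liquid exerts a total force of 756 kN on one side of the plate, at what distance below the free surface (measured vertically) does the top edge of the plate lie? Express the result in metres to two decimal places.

γ = 1.26 × 9.81 = 12.3606 kN/m³.
A = 2.8 × 2.8 = 7.84 m².
From F = γ·h_c·A, the centroid depth is h_c = 756/(12.3606 × 7.84) = 7.80129 m.
The centroid lies 2.8/2 = 1.4 m below the top edge, so the top edge sits at h_top = 7.80129 − 1.4 = 6.40129 m below the surface.

d_top ≈ 6.40 m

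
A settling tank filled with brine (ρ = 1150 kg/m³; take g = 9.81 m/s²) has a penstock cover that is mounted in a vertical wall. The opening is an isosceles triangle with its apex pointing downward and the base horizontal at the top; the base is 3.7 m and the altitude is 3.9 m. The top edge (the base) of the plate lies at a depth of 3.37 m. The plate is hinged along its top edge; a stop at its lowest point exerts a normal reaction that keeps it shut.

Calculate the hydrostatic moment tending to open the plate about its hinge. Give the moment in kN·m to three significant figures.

γ = ρg = 1150 × 9.81 / 1000 = 11.2815 kN/m³.
With the apex down, the centroid sits h/3 = 3.9/3 = 1.3 m below the base (the top edge), so the centroid depth is h_c = 3.37 + 1.3 = 4.67 m.
A = ½ × 3.7 × 3.9 = 7.215 m².
Resultant F = γ·h_c·A = 11.2815 × 4.67 × 7.215 = 380.119 kN.
I_c = b·h³/36 = 3.7 × 3.9³/36 = 6.09668 m⁴.
Centre of pressure: y_p = y_c + I_c/(y_c·A) = 4.67 + 6.09668/(4.67 × 7.215) = 4.67 + 0.180942 = 4.85094 m along the plane.
The resultant acts 1.3 + 0.180942 = 1.48094 m (along the plate) below the hinge at the top edge, so the moment about the hinge is M = F × 1.48094 = 380.119 × 1.48094 = 562.933 kN·m.

M ≈ 563 kN·m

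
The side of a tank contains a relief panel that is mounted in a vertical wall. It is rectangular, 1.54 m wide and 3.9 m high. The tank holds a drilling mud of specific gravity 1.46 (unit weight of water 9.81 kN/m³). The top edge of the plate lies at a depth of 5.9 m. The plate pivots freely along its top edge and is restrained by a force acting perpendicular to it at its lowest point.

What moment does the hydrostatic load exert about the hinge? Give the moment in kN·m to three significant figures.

γ = 1.46 × 9.81 = 14.3226 kN/m³.
The centroid lies 3.9/2 = 1.95 m below the top edge, so the centroid depth is h_c = 5.9 + 1.95 = 7.85 m.
A = 1.54 × 3.9 = 6.006 m².
Resultant F = γ·h_c·A = 14.3226 × 7.85 × 6.006 = 675.269 kN.
I_c = b·h³/12 = 1.54 × 3.9³/12 = 7.6126 m⁴.
Centre of pressure: y_p = y_c + I_c/(y_c·A) = 7.85 + 7.6126/(7.85 × 6.006) = 7.85 + 0.161465 = 8.01146 m along the plane.
The resultant acts 1.95 + 0.161465 = 2.11146 m (along the plate) below the hinge at the top edge, so the moment about the hinge is M = F × 2.11146 = 675.269 × 2.11146 = 1425.8 kN·m.

M ≈ 1430 kN·m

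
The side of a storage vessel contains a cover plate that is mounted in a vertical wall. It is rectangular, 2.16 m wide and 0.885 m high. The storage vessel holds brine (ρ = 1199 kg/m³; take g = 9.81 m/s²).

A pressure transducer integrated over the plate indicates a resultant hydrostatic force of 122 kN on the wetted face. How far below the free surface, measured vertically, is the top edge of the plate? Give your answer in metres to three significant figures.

d_top ≈ 4.98 m

γ = ρg = 1199 × 9.81 / 1000 = 11.76219 kN/m³.
A = 2.16 × 0.885 = 1.9116 m².
From F = γ·h_c·A, the centroid depth is h_c = 122/(11.76219 × 1.9116) = 5.42594 m.
The centroid lies 0.885/2 = 0.4425 m below the top edge, so the top edge sits at h_top = 5.42594 − 0.4425 = 4.98344 m below the surface.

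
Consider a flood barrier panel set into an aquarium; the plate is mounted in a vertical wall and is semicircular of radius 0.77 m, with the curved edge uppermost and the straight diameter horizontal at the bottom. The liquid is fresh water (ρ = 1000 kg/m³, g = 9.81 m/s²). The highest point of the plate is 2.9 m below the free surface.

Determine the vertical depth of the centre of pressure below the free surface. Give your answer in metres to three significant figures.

γ = ρg = 1000 × 9.81 = 9810 N/m³ = 9.81 kN/m³.
The centroid lies 4r/(3π) = 0.326798 m above the diameter, so r − 4r/(3π) = 0.77 − 0.326798 = 0.443202 m below the topmost point, so the centroid depth is h_c = 2.9 + 0.443202 = 3.3432 m.
A = πr²/2 = π × 0.77²/2 = 0.931325 m².
Resultant F = γ·h_c·A = 9.81 × 3.3432 × 0.931325 = 30.5445 kN.
I_c = (π/8 − 8/(9π))·r⁴ = 0.109757 × 0.77⁴ = 0.0385829 m⁴.
Centre of pressure: y_p = y_c + I_c/(y_c·A) = 3.3432 + 0.0385829/(3.3432 × 0.931325) = 3.3432 + 0.0123917 = 3.35559 m along the plane.

h_p = 3.36 m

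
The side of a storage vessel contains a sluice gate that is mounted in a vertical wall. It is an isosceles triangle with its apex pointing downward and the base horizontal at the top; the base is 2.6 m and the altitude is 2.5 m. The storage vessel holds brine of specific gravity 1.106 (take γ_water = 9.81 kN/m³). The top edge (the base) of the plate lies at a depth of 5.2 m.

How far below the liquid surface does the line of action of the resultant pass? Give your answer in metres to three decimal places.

h_p = 6.091 m

γ = 1.106 × 9.81 = 10.84986 kN/m³.
With the apex down, the centroid sits h/3 = 2.5/3 = 0.833333 m below the base (the top edge), so the centroid depth is h_c = 5.2 + 0.833333 = 6.03333 m.
A = ½ × 2.6 × 2.5 = 3.25 m².
Resultant F = γ·h_c·A = 10.84986 × 6.03333 × 3.25 = 212.748 kN.
I_c = b·h³/36 = 2.6 × 2.5³/36 = 1.12847 m⁴.
Centre of pressure: y_p = y_c + I_c/(y_c·A) = 6.03333 + 1.12847/(6.03333 × 3.25) = 6.03333 + 0.0575506 = 6.09088 m along the plane.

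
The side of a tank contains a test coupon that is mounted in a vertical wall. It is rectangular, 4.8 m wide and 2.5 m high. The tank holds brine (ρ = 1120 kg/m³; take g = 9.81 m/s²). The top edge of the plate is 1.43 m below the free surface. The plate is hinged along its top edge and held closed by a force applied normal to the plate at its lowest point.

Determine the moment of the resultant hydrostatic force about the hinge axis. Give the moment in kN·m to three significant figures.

γ = ρg = 1120 × 9.81 / 1000 = 10.9872 kN/m³.
The centroid lies 2.5/2 = 1.25 m below the top edge, so the centroid depth is h_c = 1.43 + 1.25 = 2.68 m.
A = 4.8 × 2.5 = 12 m².
Resultant F = γ·h_c·A = 10.9872 × 2.68 × 12 = 353.348 kN.
I_c = b·h³/12 = 4.8 × 2.5³/12 = 6.25 m⁴.
Centre of pressure: y_p = y_c + I_c/(y_c·A) = 2.68 + 6.25/(2.68 × 12) = 2.68 + 0.194341 = 2.87434 m along the plane.
The resultant acts 1.25 + 0.194341 = 1.44434 m (along the plate) below the hinge at the top edge, so the moment about the hinge is M = F × 1.44434 = 353.348 × 1.44434 = 510.355 kN·m.

M ≈ 510 kN·m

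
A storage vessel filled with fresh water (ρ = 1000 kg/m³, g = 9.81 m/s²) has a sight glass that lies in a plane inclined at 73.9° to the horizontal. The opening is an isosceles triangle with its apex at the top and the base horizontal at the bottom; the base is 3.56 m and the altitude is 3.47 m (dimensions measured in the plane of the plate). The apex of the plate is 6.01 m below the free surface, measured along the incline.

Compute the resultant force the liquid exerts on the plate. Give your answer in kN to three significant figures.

F ≈ 485 kN

γ = ρg = 1000 × 9.81 = 9810 N/m³ = 9.81 kN/m³.
Let θ = 73.9° be the plate's angle to the horizontal; measure y along the incline from where the plane meets the free surface. Vertical depth h = y·sinθ with sinθ = 0.960779.
With the apex up, the centroid sits 2h/3 = 2 × 3.47/3 = 2.31333 m below the apex, so y_c = 6.01 + 2.31333 = 8.32333 m and h_c = 8.32333 × 0.960779 = 7.99688 m.
A = ½ × 3.56 × 3.47 = 6.1766 m².
Resultant F = γ·h_c·A = 9.81 × 7.99688 × 6.1766 = 484.551 kN.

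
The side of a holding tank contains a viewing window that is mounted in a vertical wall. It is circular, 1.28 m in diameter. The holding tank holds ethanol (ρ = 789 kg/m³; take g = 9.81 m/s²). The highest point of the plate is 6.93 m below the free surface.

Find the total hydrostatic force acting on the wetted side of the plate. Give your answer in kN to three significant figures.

F ≈ 75.4 kN

γ = ρg = 789 × 9.81 / 1000 = 7.74009 kN/m³.
The centroid is at the centre, 0.64 m below the top of the plate, so the centroid depth is h_c = 6.93 + 0.64 = 7.57 m.
A = π(0.64)² = 1.2868 m².
Resultant F = γ·h_c·A = 7.74009 × 7.57 × 1.2868 = 75.3968 kN.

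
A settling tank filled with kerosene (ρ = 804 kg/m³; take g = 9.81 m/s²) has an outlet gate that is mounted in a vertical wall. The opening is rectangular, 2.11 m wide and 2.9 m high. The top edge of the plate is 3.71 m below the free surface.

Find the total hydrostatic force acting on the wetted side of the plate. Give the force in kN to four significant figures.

γ = ρg = 804 × 9.81 / 1000 = 7.88724 kN/m³.
The centroid lies 2.9/2 = 1.45 m below the top edge, so the centroid depth is h_c = 3.71 + 1.45 = 5.16 m.
A = 2.11 × 2.9 = 6.119 m².
Resultant F = γ·h_c·A = 7.88724 × 5.16 × 6.119 = 249.032 kN.

F ≈ 249.0 kN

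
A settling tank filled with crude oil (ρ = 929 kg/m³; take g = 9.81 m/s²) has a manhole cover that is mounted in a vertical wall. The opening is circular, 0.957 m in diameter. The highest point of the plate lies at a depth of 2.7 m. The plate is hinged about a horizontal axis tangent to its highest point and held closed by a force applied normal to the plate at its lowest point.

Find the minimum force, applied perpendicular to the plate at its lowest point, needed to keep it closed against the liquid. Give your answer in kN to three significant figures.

P ≈ 10.8 kN

γ = ρg = 929 × 9.81 / 1000 = 9.11349 kN/m³.
The centroid is at the centre, 0.4785 m below the top of the plate, so the centroid depth is h_c = 2.7 + 0.4785 = 3.1785 m.
A = π(0.4785)² = 0.719306 m².
Resultant F = γ·h_c·A = 9.11349 × 3.1785 × 0.719306 = 20.8363 kN.
I_c = πr⁴/4 = π × 0.4785⁴/4 = 0.0411735 m⁴.
Centre of pressure: y_p = y_c + I_c/(y_c·A) = 3.1785 + 0.0411735/(3.1785 × 0.719306) = 3.1785 + 0.0180087 = 3.19651 m along the plane.
The resultant acts 0.4785 + 0.0180087 = 0.496509 m (along the plate) below the hinge at the top edge, so the moment about the hinge is M = F × 0.496509 = 20.8363 × 0.496509 = 10.3454 kN·m.
A normal force at the bottom, 0.957 m from the hinge, must supply this moment: P = 10.3454/0.957 = 10.8102 kN.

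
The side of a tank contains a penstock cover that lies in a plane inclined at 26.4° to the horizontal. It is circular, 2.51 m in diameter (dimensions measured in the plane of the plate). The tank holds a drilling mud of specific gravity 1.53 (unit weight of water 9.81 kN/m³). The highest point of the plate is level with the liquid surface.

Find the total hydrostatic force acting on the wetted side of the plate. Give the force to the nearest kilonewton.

γ = 1.53 × 9.81 = 15.0093 kN/m³.
Let θ = 26.4° be the plate's angle to the horizontal; measure y along the incline from where the plane meets the free surface. Vertical depth h = y·sinθ with sinθ = 0.444635.
The centroid is at the centre, 1.255 m below the top of the plate, so y_c = 1.255 m and h_c = 1.255 × 0.444635 = 0.558017 m.
A = π(1.255)² = 4.94809 m².
Resultant F = γ·h_c·A = 15.0093 × 0.558017 × 4.94809 = 41.4425 kN.

F ≈ 41 kN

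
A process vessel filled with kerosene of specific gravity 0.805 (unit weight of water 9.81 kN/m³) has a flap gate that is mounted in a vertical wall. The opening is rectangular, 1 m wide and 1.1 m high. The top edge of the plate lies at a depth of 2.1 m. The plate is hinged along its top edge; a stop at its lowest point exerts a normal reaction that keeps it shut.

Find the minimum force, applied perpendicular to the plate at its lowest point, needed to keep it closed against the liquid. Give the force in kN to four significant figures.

P ≈ 12.31 kN

γ = 0.805 × 9.81 = 7.89705 kN/m³.
The centroid lies 1.1/2 = 0.55 m below the top edge, so the centroid depth is h_c = 2.1 + 0.55 = 2.65 m.
A = 1 × 1.1 = 1.1 m².
Resultant F = γ·h_c·A = 7.89705 × 2.65 × 1.1 = 23.0199 kN.
I_c = b·h³/12 = 1 × 1.1³/12 = 0.110917 m⁴.
Centre of pressure: y_p = y_c + I_c/(y_c·A) = 2.65 + 0.110917/(2.65 × 1.1) = 2.65 + 0.0380504 = 2.68805 m along the plane.
The resultant acts 0.55 + 0.0380504 = 0.58805 m (along the plate) below the hinge at the top edge, so the moment about the hinge is M = F × 0.58805 = 23.0199 × 0.58805 = 13.5369 kN·m.
A normal force at the bottom, 1.1 m from the hinge, must supply this moment: P = 13.5369/1.1 = 12.3063 kN.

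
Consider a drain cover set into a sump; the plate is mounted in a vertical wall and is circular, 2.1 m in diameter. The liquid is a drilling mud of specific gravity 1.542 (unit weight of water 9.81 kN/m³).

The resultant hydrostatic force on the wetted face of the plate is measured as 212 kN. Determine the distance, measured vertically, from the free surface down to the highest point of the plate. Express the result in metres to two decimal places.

d_top ≈ 3.00 m

γ = 1.542 × 9.81 = 15.12702 kN/m³.
A = π(1.05)² = 3.46361 m².
From F = γ·h_c·A, the centroid depth is h_c = 212/(15.12702 × 3.46361) = 4.04626 m.
The centroid is at the centre, 1.05 m below the top of the plate, so the highest point sits at h_top = 4.04626 − 1.05 = 2.99626 m below the surface.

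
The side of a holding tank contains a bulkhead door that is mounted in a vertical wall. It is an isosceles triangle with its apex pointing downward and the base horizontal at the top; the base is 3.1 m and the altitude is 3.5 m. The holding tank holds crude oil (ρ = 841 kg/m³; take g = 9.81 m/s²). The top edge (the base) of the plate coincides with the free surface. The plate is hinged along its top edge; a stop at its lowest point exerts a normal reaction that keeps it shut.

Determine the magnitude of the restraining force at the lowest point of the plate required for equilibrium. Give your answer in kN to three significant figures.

P ≈ 26.1 kN

γ = ρg = 841 × 9.81 / 1000 = 8.25021 kN/m³.
With the apex down, the centroid sits h/3 = 3.5/3 = 1.16667 m below the base (the top edge), so the centroid depth is h_c = 1.16667 m.
A = ½ × 3.1 × 3.5 = 5.425 m².
Resultant F = γ·h_c·A = 8.25021 × 1.16667 × 5.425 = 52.2171 kN.
I_c = b·h³/36 = 3.1 × 3.5³/36 = 3.69201 m⁴.
Centre of pressure: y_p = y_c + I_c/(y_c·A) = 1.16667 + 3.69201/(1.16667 × 5.425) = 1.16667 + 0.583331 = 1.75 m along the plane.
The resultant acts 1.16667 + 0.583331 = 1.75 m (along the plate) below the hinge at the top edge, so the moment about the hinge is M = F × 1.75 = 52.2171 × 1.75 = 91.3799 kN·m.
A normal force at the bottom, 3.5 m from the hinge, must supply this moment: P = 91.3799/3.5 = 26.1085 kN.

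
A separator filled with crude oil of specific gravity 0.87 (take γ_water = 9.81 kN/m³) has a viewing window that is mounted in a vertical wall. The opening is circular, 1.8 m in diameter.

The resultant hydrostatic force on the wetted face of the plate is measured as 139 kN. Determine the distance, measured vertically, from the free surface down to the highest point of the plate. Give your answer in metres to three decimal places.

d_top ≈ 5.500 m

γ = 0.87 × 9.81 = 8.5347 kN/m³.
A = π(0.9)² = 2.54469 m².
From F = γ·h_c·A, the centroid depth is h_c = 139/(8.5347 × 2.54469) = 6.40017 m.
The centroid is at the centre, 0.9 m below the top of the plate, so the highest point sits at h_top = 6.40017 − 0.9 = 5.50017 m below the surface.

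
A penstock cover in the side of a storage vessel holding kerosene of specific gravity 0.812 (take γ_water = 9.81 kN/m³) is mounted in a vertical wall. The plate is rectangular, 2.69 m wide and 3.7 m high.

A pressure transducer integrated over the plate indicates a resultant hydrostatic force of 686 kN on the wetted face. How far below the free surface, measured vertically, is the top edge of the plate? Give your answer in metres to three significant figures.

γ = 0.812 × 9.81 = 7.96572 kN/m³.
A = 2.69 × 3.7 = 9.953 m².
From F = γ·h_c·A, the centroid depth is h_c = 686/(7.96572 × 9.953) = 8.65257 m.
The centroid lies 3.7/2 = 1.85 m below the top edge, so the top edge sits at h_top = 8.65257 − 1.85 = 6.80257 m below the surface.

d_top ≈ 6.80 m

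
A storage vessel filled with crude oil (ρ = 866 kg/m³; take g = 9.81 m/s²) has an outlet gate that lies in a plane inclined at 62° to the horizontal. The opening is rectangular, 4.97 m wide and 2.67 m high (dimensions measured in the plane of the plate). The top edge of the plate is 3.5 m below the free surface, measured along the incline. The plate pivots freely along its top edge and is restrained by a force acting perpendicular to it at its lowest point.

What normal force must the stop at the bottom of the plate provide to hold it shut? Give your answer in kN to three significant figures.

P ≈ 263 kN

γ = ρg = 866 × 9.81 / 1000 = 8.49546 kN/m³.
Let θ = 62° be the plate's angle to the horizontal; measure y along the incline from where the plane meets the free surface. Vertical depth h = y·sinθ with sinθ = 0.882948.
The centroid lies 2.67/2 = 1.335 m below the top edge, so y_c = 3.5 + 1.335 = 4.835 m and h_c = 4.835 × 0.882948 = 4.26905 m.
A = 4.97 × 2.67 = 13.2699 m².
Resultant F = γ·h_c·A = 8.49546 × 4.26905 × 13.2699 = 481.267 kN.
I_c = b·h³/12 = 4.97 × 2.67³/12 = 7.88332 m⁴.
Centre of pressure: y_p = y_c + I_c/(y_c·A) = 4.835 + 7.88332/(4.835 × 13.2699) = 4.835 + 0.12287 = 4.95787 m along the plane.
The resultant acts 1.335 + 0.12287 = 1.45787 m (along the plate) below the hinge at the top edge, so the moment about the hinge is M = F × 1.45787 = 481.267 × 1.45787 = 701.625 kN·m.
A normal force at the bottom, 2.67 m from the hinge, must supply this moment: P = 701.625/2.67 = 262.781 kN.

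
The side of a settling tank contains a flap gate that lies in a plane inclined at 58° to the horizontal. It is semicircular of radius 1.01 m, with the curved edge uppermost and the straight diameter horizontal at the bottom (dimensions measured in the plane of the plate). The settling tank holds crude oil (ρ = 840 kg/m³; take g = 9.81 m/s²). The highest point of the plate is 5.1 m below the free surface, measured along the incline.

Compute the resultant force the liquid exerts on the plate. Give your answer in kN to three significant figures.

F ≈ 63.6 kN

γ = ρg = 840 × 9.81 / 1000 = 8.2404 kN/m³.
Let θ = 58° be the plate's angle to the horizontal; measure y along the incline from where the plane meets the free surface. Vertical depth h = y·sinθ with sinθ = 0.848048.
The centroid lies 4r/(3π) = 0.428657 m above the diameter, so r − 4r/(3π) = 1.01 − 0.428657 = 0.581343 m below the topmost point, so y_c = 5.1 + 0.581343 = 5.68134 m and h_c = 5.68134 × 0.848048 = 4.81805 m.
A = πr²/2 = π × 1.01²/2 = 1.60237 m².
Resultant F = γ·h_c·A = 8.2404 × 4.81805 × 1.60237 = 63.6184 kN.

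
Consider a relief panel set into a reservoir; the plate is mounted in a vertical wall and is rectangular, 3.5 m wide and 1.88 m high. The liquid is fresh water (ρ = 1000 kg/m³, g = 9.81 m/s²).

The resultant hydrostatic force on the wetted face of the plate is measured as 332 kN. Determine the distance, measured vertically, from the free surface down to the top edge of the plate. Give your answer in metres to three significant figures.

d_top ≈ 4.20 m

γ = ρg = 1000 × 9.81 = 9810 N/m³ = 9.81 kN/m³.
A = 3.5 × 1.88 = 6.58 m².
From F = γ·h_c·A, the centroid depth is h_c = 332/(9.81 × 6.58) = 5.14332 m.
The centroid lies 1.88/2 = 0.94 m below the top edge, so the top edge sits at h_top = 5.14332 − 0.94 = 4.20332 m below the surface.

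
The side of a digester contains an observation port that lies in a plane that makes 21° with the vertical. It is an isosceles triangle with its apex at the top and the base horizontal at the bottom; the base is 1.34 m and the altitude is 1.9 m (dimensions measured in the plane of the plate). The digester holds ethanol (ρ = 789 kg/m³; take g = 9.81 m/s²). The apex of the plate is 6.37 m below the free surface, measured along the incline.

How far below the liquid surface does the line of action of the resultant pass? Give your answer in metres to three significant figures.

γ = ρg = 789 × 9.81 / 1000 = 7.74009 kN/m³.
The plate makes 21° with the vertical, i.e. θ = 90° − 21° = 69° to the horizontal. Measuring y along the incline from the free-surface line, vertical depth h = y·sinθ with sinθ = 0.933580.
With the apex up, the centroid sits 2h/3 = 2 × 1.9/3 = 1.26667 m below the apex, so y_c = 6.37 + 1.26667 = 7.63667 m and h_c = 7.63667 × 0.933580 = 7.12944 m.
A = ½ × 1.34 × 1.9 = 1.273 m².
Resultant F = γ·h_c·A = 7.74009 × 7.12944 × 1.273 = 70.2473 kN.
I_c = b·h³/36 = 1.34 × 1.9³/36 = 0.255307 m⁴.
Centre of pressure: y_p = y_c + I_c/(y_c·A) = 7.63667 + 0.255307/(7.63667 × 1.273) = 7.63667 + 0.0262622 = 7.66293 m along the plane.
Vertically, h_p = y_p·sinθ = 7.66293 × 0.933580 = 7.15396 m.

h_p = 7.15 m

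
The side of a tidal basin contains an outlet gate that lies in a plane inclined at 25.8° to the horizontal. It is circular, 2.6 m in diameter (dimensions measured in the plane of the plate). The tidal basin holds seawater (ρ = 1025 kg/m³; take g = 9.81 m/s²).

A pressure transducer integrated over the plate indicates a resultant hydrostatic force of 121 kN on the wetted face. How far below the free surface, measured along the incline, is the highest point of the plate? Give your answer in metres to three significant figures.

y_top ≈ 3.91 m

γ = ρg = 1025 × 9.81 / 1000 = 10.05525 kN/m³.
A = π(1.3)² = 5.30929 m².
From F = γ·h_c·A, the centroid depth is h_c = 121/(10.05525 × 5.30929) = 2.2665 m.
Let θ = 25.8° be the plate's angle to the horizontal; measure y along the incline from where the plane meets the free surface. Vertical depth h = y·sinθ with sinθ = 0.435231.
Along the incline, y_c = h_c/sinθ = 2.2665/0.435231 = 5.20758 m.
The centroid is at the centre, 1.3 m below the top of the plate, so the highest point sits at y_top = 5.20758 − 1.3 = 3.90758 m along the incline.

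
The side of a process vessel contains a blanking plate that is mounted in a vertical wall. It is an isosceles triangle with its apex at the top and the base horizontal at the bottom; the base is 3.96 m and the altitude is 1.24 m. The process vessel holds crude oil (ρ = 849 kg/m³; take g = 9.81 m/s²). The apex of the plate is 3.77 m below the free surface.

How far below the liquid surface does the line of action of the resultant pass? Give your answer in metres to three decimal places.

γ = ρg = 849 × 9.81 / 1000 = 8.32869 kN/m³.
With the apex up, the centroid sits 2h/3 = 2 × 1.24/3 = 0.826667 m below the apex, so the centroid depth is h_c = 3.77 + 0.826667 = 4.59667 m.
A = ½ × 3.96 × 1.24 = 2.4552 m².
Resultant F = γ·h_c·A = 8.32869 × 4.59667 × 2.4552 = 93.9955 kN.
I_c = b·h³/36 = 3.96 × 1.24³/36 = 0.209729 m⁴.
Centre of pressure: y_p = y_c + I_c/(y_c·A) = 4.59667 + 0.209729/(4.59667 × 2.4552) = 4.59667 + 0.0185835 = 4.61525 m along the plane.

h_p = 4.615 m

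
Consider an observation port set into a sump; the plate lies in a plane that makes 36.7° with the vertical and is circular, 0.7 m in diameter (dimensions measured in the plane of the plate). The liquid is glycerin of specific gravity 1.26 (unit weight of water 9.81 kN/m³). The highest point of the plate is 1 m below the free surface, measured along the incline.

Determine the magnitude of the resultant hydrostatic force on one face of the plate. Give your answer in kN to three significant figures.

F ≈ 5.15 kN

γ = 1.26 × 9.81 = 12.3606 kN/m³.
The plate makes 36.7° with the vertical, i.e. θ = 90° − 36.7° = 53.3° to the horizontal. Measuring y along the incline from the free-surface line, vertical depth h = y·sinθ with sinθ = 0.801776.
The centroid is at the centre, 0.35 m below the top of the plate, so y_c = 1 + 0.35 = 1.35 m and h_c = 1.35 × 0.801776 = 1.0824 m.
A = π(0.35)² = 0.384845 m².
Resultant F = γ·h_c·A = 12.3606 × 1.0824 × 0.384845 = 5.14888 kN.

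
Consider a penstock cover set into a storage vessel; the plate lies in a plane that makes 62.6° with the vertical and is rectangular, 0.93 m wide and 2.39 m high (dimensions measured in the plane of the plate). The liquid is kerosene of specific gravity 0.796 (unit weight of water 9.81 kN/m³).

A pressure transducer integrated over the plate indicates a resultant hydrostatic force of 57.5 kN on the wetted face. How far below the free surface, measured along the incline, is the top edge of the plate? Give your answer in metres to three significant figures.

γ = 0.796 × 9.81 = 7.80876 kN/m³.
A = 0.93 × 2.39 = 2.2227 m².
From F = γ·h_c·A, the centroid depth is h_c = 57.5/(7.80876 × 2.2227) = 3.31287 m.
The plate makes 62.6° with the vertical, i.e. θ = 90° − 62.6° = 27.4° to the horizontal. Measuring y along the incline from the free-surface line, vertical depth h = y·sinθ with sinθ = 0.460200.
Along the incline, y_c = h_c/sinθ = 3.31287/0.460200 = 7.19876 m.
The centroid lies 2.39/2 = 1.195 m below the top edge, so the top edge sits at y_top = 7.19876 − 1.195 = 6.00376 m along the incline.

y_top ≈ 6.00 m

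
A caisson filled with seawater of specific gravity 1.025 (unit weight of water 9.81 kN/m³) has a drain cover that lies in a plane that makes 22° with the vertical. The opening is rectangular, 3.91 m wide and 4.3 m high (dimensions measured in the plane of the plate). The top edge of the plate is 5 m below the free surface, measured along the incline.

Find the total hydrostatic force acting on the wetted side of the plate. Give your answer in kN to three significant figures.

γ = 1.025 × 9.81 = 10.05525 kN/m³.
The plate makes 22° with the vertical, i.e. θ = 90° − 22° = 68° to the horizontal. Measuring y along the incline from the free-surface line, vertical depth h = y·sinθ with sinθ = 0.927184.
The centroid lies 4.3/2 = 2.15 m below the top edge, so y_c = 5 + 2.15 = 7.15 m and h_c = 7.15 × 0.927184 = 6.62937 m.
A = 3.91 × 4.3 = 16.813 m².
Resultant F = γ·h_c·A = 10.05525 × 6.62937 × 16.813 = 1120.75 kN.

F ≈ 1120 kN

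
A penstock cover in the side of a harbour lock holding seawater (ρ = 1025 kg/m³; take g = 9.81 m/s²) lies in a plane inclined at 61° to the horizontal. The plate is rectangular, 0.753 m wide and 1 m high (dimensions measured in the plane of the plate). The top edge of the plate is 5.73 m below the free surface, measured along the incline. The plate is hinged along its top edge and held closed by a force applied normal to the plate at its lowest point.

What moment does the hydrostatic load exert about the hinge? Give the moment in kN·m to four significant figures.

γ = ρg = 1025 × 9.81 / 1000 = 10.05525 kN/m³.
Let θ = 61° be the plate's angle to the horizontal; measure y along the incline from where the plane meets the free surface. Vertical depth h = y·sinθ with sinθ = 0.874620.
The centroid lies 1/2 = 0.5 m below the top edge, so y_c = 5.73 + 0.5 = 6.23 m and h_c = 6.23 × 0.874620 = 5.44888 m.
A = 0.753 × 1 = 0.753 m².
Resultant F = γ·h_c·A = 10.05525 × 5.44888 × 0.753 = 41.2568 kN.
I_c = b·h³/12 = 0.753 × 1³/12 = 0.06275 m⁴.
Centre of pressure: y_p = y_c + I_c/(y_c·A) = 6.23 + 0.06275/(6.23 × 0.753) = 6.23 + 0.0133761 = 6.24338 m along the plane.
The resultant acts 0.5 + 0.0133761 = 0.513376 m (along the plate) below the hinge at the top edge, so the moment about the hinge is M = F × 0.513376 = 41.2568 × 0.513376 = 21.1803 kN·m.

M ≈ 21.18 kN·m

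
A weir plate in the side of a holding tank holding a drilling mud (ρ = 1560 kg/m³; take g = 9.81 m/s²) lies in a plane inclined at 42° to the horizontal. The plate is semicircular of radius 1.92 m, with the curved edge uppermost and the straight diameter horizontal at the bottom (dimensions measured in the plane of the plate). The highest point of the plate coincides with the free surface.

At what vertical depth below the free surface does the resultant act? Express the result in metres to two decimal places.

γ = ρg = 1560 × 9.81 / 1000 = 15.3036 kN/m³.
Let θ = 42° be the plate's angle to the horizontal; measure y along the incline from where the plane meets the free surface. Vertical depth h = y·sinθ with sinθ = 0.669131.
The centroid lies 4r/(3π) = 0.814873 m above the diameter, so r − 4r/(3π) = 1.92 − 0.814873 = 1.10513 m below the topmost point, so y_c = 1.10513 m and h_c = 1.10513 × 0.669131 = 0.739477 m.
A = πr²/2 = π × 1.92²/2 = 5.79058 m².
Resultant F = γ·h_c·A = 15.3036 × 0.739477 × 5.79058 = 65.53 kN.
I_c = (π/8 − 8/(9π))·r⁴ = 0.109757 × 1.92⁴ = 1.49155 m⁴.
Centre of pressure: y_p = y_c + I_c/(y_c·A) = 1.10513 + 1.49155/(1.10513 × 5.79058) = 1.10513 + 0.233079 = 1.33821 m along the plane.
Vertically, h_p = y_p·sinθ = 1.33821 × 0.669131 = 0.895438 m.

h_p = 0.90 m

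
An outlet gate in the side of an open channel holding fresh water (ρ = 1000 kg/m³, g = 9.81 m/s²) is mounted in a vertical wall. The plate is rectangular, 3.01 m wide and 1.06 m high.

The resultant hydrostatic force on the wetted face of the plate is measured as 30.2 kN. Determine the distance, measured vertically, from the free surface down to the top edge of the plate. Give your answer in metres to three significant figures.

d_top ≈ 0.435 m

γ = ρg = 1000 × 9.81 = 9810 N/m³ = 9.81 kN/m³.
A = 3.01 × 1.06 = 3.1906 m².
From F = γ·h_c·A, the centroid depth is h_c = 30.2/(9.81 × 3.1906) = 0.964863 m.
The centroid lies 1.06/2 = 0.53 m below the top edge, so the top edge sits at h_top = 0.964863 − 0.53 = 0.434863 m below the surface.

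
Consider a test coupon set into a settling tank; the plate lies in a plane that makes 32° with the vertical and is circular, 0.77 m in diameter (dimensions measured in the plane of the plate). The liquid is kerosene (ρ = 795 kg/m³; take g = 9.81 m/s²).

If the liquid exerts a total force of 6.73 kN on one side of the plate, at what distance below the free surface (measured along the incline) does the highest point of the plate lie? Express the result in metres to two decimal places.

γ = ρg = 795 × 9.81 / 1000 = 7.79895 kN/m³.
A = π(0.385)² = 0.465663 m².
From F = γ·h_c·A, the centroid depth is h_c = 6.73/(7.79895 × 0.465663) = 1.85314 m.
The plate makes 32° with the vertical, i.e. θ = 90° − 32° = 58° to the horizontal. Measuring y along the incline from the free-surface line, vertical depth h = y·sinθ with sinθ = 0.848048.
Along the incline, y_c = h_c/sinθ = 1.85314/0.848048 = 2.18518 m.
The centroid is at the centre, 0.385 m below the top of the plate, so the highest point sits at y_top = 2.18518 − 0.385 = 1.80018 m along the incline.

y_top ≈ 1.80 m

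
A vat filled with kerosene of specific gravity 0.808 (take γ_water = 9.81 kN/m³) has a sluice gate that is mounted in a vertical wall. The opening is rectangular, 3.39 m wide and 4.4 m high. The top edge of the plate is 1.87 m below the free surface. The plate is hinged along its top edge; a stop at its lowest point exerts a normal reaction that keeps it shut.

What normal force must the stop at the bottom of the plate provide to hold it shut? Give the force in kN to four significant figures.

P ≈ 284.0 kN

γ = 0.808 × 9.81 = 7.92648 kN/m³.
The centroid lies 4.4/2 = 2.2 m below the top edge, so the centroid depth is h_c = 1.87 + 2.2 = 4.07 m.
A = 3.39 × 4.4 = 14.916 m².
Resultant F = γ·h_c·A = 7.92648 × 4.07 × 14.916 = 481.202 kN.
I_c = b·h³/12 = 3.39 × 4.4³/12 = 24.0645 m⁴.
Centre of pressure: y_p = y_c + I_c/(y_c·A) = 4.07 + 24.0645/(4.07 × 14.916) = 4.07 + 0.396397 = 4.4664 m along the plane.
The resultant acts 2.2 + 0.396397 = 2.5964 m (along the plate) below the hinge at the top edge, so the moment about the hinge is M = F × 2.5964 = 481.202 × 2.5964 = 1249.39 kN·m.
A normal force at the bottom, 4.4 m from the hinge, must supply this moment: P = 1249.39/4.4 = 283.952 kN.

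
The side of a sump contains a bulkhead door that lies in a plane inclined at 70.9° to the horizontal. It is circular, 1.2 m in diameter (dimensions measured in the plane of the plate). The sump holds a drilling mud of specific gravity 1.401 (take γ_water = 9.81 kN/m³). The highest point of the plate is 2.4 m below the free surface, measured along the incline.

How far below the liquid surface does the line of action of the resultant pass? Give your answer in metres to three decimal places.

γ = 1.401 × 9.81 = 13.74381 kN/m³.
Let θ = 70.9° be the plate's angle to the horizontal; measure y along the incline from where the plane meets the free surface. Vertical depth h = y·sinθ with sinθ = 0.944949.
The centroid is at the centre, 0.6 m below the top of the plate, so y_c = 2.4 + 0.6 = 3 m and h_c = 3 × 0.944949 = 2.83485 m.
A = π(0.6)² = 1.13097 m².
Resultant F = γ·h_c·A = 13.74381 × 2.83485 × 1.13097 = 44.0644 kN.
I_c = πr⁴/4 = π × 0.6⁴/4 = 0.101788 m⁴.
Centre of pressure: y_p = y_c + I_c/(y_c·A) = 3 + 0.101788/(3 × 1.13097) = 3 + 0.0300002 = 3.03 m along the plane.
Vertically, h_p = y_p·sinθ = 3.03 × 0.944949 = 2.8632 m.

h_p = 2.863 m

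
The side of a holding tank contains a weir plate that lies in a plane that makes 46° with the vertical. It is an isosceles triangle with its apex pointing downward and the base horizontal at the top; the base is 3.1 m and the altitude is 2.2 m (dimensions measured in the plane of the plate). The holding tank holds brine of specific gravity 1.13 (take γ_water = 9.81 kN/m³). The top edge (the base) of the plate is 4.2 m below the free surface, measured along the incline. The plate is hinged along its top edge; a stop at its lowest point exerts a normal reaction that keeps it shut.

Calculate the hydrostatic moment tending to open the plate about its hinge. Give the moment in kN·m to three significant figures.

γ = 1.13 × 9.81 = 11.0853 kN/m³.
The plate makes 46° with the vertical, i.e. θ = 90° − 46° = 44° to the horizontal. Measuring y along the incline from the free-surface line, vertical depth h = y·sinθ with sinθ = 0.694658.
With the apex down, the centroid sits h/3 = 2.2/3 = 0.733333 m below the base (the top edge), so y_c = 4.2 + 0.733333 = 4.93333 m and h_c = 4.93333 × 0.694658 = 3.42698 m.
A = ½ × 3.1 × 2.2 = 3.41 m².
Resultant F = γ·h_c·A = 11.0853 × 3.42698 × 3.41 = 129.543 kN.
I_c = b·h³/36 = 3.1 × 2.2³/36 = 0.916911 m⁴.
Centre of pressure: y_p = y_c + I_c/(y_c·A) = 4.93333 + 0.916911/(4.93333 × 3.41) = 4.93333 + 0.0545045 = 4.98783 m along the plane.
The resultant acts 0.733333 + 0.0545045 = 0.787837 m (along the plate) below the hinge at the top edge, so the moment about the hinge is M = F × 0.787837 = 129.543 × 0.787837 = 102.059 kN·m.

M ≈ 102 kN·m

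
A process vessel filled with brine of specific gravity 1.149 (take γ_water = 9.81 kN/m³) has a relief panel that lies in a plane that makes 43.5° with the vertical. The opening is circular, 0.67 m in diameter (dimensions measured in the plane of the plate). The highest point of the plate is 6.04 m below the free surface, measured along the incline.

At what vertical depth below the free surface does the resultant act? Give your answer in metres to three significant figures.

h_p = 4.63 m

γ = 1.149 × 9.81 = 11.27169 kN/m³.
The plate makes 43.5° with the vertical, i.e. θ = 90° − 43.5° = 46.5° to the horizontal. Measuring y along the incline from the free-surface line, vertical depth h = y·sinθ with sinθ = 0.725374.
The centroid is at the centre, 0.335 m below the top of the plate, so y_c = 6.04 + 0.335 = 6.375 m and h_c = 6.375 × 0.725374 = 4.62426 m.
A = π(0.335)² = 0.352565 m².
Resultant F = γ·h_c·A = 11.27169 × 4.62426 × 0.352565 = 18.3768 kN.
I_c = πr⁴/4 = π × 0.335⁴/4 = 0.00989166 m⁴.
Centre of pressure: y_p = y_c + I_c/(y_c·A) = 6.375 + 0.00989166/(6.375 × 0.352565) = 6.375 + 0.00440098 = 6.3794 m along the plane.
Vertically, h_p = y_p·sinθ = 6.3794 × 0.725374 = 4.62745 m.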